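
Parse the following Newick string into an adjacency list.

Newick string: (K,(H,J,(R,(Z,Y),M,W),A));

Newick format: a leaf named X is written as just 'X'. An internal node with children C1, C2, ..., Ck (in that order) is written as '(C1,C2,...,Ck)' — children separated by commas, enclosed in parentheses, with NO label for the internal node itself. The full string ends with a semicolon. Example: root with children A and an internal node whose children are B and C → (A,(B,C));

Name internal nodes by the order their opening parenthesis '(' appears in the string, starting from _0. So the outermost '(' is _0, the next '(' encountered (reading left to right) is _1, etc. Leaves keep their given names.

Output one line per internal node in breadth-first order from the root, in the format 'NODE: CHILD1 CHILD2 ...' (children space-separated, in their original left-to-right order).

Answer: _0: K _1
_1: H J _2 A
_2: R _3 M W
_3: Z Y

Derivation:
Input: (K,(H,J,(R,(Z,Y),M,W),A));
Scanning left-to-right, naming '(' by encounter order:
  pos 0: '(' -> open internal node _0 (depth 1)
  pos 3: '(' -> open internal node _1 (depth 2)
  pos 8: '(' -> open internal node _2 (depth 3)
  pos 11: '(' -> open internal node _3 (depth 4)
  pos 15: ')' -> close internal node _3 (now at depth 3)
  pos 20: ')' -> close internal node _2 (now at depth 2)
  pos 23: ')' -> close internal node _1 (now at depth 1)
  pos 24: ')' -> close internal node _0 (now at depth 0)
Total internal nodes: 4
BFS adjacency from root:
  _0: K _1
  _1: H J _2 A
  _2: R _3 M W
  _3: Z Y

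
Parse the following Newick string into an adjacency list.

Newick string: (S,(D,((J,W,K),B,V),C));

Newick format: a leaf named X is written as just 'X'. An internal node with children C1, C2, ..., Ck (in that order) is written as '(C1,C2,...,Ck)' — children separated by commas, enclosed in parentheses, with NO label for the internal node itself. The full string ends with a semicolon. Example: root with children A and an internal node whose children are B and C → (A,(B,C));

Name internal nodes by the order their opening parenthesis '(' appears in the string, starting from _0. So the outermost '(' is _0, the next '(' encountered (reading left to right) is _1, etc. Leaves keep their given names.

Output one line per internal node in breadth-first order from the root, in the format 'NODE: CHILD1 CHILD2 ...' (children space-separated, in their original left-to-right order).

Input: (S,(D,((J,W,K),B,V),C));
Scanning left-to-right, naming '(' by encounter order:
  pos 0: '(' -> open internal node _0 (depth 1)
  pos 3: '(' -> open internal node _1 (depth 2)
  pos 6: '(' -> open internal node _2 (depth 3)
  pos 7: '(' -> open internal node _3 (depth 4)
  pos 13: ')' -> close internal node _3 (now at depth 3)
  pos 18: ')' -> close internal node _2 (now at depth 2)
  pos 21: ')' -> close internal node _1 (now at depth 1)
  pos 22: ')' -> close internal node _0 (now at depth 0)
Total internal nodes: 4
BFS adjacency from root:
  _0: S _1
  _1: D _2 C
  _2: _3 B V
  _3: J W K

Answer: _0: S _1
_1: D _2 C
_2: _3 B V
_3: J W K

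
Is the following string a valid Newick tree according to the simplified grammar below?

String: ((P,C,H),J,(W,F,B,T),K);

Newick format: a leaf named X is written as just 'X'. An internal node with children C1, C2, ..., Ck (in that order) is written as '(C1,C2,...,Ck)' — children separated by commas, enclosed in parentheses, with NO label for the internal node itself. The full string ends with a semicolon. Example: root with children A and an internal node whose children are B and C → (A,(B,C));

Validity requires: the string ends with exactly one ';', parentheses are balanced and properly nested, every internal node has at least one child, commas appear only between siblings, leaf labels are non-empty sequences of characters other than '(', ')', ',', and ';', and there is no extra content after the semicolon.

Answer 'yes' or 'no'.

Input: ((P,C,H),J,(W,F,B,T),K);
Paren balance: 3 '(' vs 3 ')' OK
Ends with single ';': True
Full parse: OK
Valid: True

Answer: yes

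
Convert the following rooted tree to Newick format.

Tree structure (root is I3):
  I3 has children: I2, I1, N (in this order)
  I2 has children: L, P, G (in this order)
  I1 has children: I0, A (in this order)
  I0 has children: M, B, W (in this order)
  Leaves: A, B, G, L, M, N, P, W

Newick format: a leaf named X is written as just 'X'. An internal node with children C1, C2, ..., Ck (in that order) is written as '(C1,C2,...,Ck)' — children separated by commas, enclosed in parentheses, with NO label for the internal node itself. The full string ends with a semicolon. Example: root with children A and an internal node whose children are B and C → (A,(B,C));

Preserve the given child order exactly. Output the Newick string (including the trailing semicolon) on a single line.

Answer: ((L,P,G),((M,B,W),A),N);

Derivation:
internal I3 with children ['I2', 'I1', 'N']
  internal I2 with children ['L', 'P', 'G']
    leaf 'L' → 'L'
    leaf 'P' → 'P'
    leaf 'G' → 'G'
  → '(L,P,G)'
  internal I1 with children ['I0', 'A']
    internal I0 with children ['M', 'B', 'W']
      leaf 'M' → 'M'
      leaf 'B' → 'B'
      leaf 'W' → 'W'
    → '(M,B,W)'
    leaf 'A' → 'A'
  → '((M,B,W),A)'
  leaf 'N' → 'N'
→ '((L,P,G),((M,B,W),A),N)'
Final: ((L,P,G),((M,B,W),A),N);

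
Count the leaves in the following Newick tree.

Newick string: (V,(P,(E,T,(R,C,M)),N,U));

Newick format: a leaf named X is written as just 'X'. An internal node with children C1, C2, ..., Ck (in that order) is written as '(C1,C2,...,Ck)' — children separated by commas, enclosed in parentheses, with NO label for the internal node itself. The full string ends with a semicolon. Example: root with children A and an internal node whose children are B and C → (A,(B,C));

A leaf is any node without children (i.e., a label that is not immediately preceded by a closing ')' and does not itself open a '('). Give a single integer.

Newick: (V,(P,(E,T,(R,C,M)),N,U));
Scan left-to-right; a leaf is any maximal label run not followed by '(':
  pos 1: leaf 'V' → count = 1
  pos 4: leaf 'P' → count = 2
  pos 7: leaf 'E' → count = 3
  pos 9: leaf 'T' → count = 4
  pos 12: leaf 'R' → count = 5
  pos 14: leaf 'C' → count = 6
  pos 16: leaf 'M' → count = 7
  pos 20: leaf 'N' → count = 8
  pos 22: leaf 'U' → count = 9
Total leaves: 9

Answer: 9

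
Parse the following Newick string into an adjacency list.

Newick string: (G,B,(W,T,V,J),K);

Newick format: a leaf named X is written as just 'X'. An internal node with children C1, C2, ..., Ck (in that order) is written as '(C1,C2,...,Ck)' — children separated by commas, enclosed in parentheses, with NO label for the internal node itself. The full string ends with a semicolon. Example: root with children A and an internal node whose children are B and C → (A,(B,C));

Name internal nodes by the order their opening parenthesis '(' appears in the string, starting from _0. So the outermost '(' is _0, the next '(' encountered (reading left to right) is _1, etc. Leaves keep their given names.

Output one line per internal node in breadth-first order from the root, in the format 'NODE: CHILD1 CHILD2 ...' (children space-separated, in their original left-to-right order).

Answer: _0: G B _1 K
_1: W T V J

Derivation:
Input: (G,B,(W,T,V,J),K);
Scanning left-to-right, naming '(' by encounter order:
  pos 0: '(' -> open internal node _0 (depth 1)
  pos 5: '(' -> open internal node _1 (depth 2)
  pos 13: ')' -> close internal node _1 (now at depth 1)
  pos 16: ')' -> close internal node _0 (now at depth 0)
Total internal nodes: 2
BFS adjacency from root:
  _0: G B _1 K
  _1: W T V J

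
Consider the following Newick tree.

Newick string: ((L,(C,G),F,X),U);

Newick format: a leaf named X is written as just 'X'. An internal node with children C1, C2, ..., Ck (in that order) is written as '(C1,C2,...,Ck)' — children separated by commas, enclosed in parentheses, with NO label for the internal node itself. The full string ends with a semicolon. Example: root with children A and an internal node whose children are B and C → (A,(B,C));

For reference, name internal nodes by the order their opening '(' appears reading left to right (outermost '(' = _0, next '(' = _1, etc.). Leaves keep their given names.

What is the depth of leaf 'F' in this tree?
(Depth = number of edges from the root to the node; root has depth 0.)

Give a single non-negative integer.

Answer: 2

Derivation:
Newick: ((L,(C,G),F,X),U);
Naming internals by '(' encounter order: outermost '(' = _0, next = _1, ...
Query node: F
Path from root: _0 -> _1 -> F
Depth of F: 2 (number of edges from root)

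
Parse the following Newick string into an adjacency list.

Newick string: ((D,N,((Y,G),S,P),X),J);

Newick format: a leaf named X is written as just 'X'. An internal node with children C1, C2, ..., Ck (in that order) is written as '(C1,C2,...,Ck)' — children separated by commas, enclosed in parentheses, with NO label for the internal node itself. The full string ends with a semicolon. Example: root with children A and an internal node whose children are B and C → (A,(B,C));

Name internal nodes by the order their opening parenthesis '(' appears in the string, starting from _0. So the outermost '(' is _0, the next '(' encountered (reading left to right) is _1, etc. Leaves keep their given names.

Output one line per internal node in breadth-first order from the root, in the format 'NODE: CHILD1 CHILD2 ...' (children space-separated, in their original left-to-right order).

Input: ((D,N,((Y,G),S,P),X),J);
Scanning left-to-right, naming '(' by encounter order:
  pos 0: '(' -> open internal node _0 (depth 1)
  pos 1: '(' -> open internal node _1 (depth 2)
  pos 6: '(' -> open internal node _2 (depth 3)
  pos 7: '(' -> open internal node _3 (depth 4)
  pos 11: ')' -> close internal node _3 (now at depth 3)
  pos 16: ')' -> close internal node _2 (now at depth 2)
  pos 19: ')' -> close internal node _1 (now at depth 1)
  pos 22: ')' -> close internal node _0 (now at depth 0)
Total internal nodes: 4
BFS adjacency from root:
  _0: _1 J
  _1: D N _2 X
  _2: _3 S P
  _3: Y G

Answer: _0: _1 J
_1: D N _2 X
_2: _3 S P
_3: Y G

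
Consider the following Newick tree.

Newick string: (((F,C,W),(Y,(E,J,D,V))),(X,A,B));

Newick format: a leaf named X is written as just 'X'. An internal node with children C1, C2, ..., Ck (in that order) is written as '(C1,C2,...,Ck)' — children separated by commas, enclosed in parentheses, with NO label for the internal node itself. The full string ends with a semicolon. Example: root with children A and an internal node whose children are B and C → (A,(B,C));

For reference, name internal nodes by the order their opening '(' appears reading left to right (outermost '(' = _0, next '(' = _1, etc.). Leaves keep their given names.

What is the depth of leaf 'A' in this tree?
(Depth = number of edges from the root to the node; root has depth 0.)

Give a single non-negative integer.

Newick: (((F,C,W),(Y,(E,J,D,V))),(X,A,B));
Naming internals by '(' encounter order: outermost '(' = _0, next = _1, ...
Query node: A
Path from root: _0 -> _5 -> A
Depth of A: 2 (number of edges from root)

Answer: 2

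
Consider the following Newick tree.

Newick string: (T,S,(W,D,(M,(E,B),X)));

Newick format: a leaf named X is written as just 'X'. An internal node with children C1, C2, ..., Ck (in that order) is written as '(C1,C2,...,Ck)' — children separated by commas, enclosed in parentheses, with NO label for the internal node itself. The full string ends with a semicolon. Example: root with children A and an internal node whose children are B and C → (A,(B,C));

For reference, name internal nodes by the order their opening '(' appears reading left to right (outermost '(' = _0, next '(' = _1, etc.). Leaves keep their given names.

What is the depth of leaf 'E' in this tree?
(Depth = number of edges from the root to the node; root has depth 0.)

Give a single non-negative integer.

Answer: 4

Derivation:
Newick: (T,S,(W,D,(M,(E,B),X)));
Naming internals by '(' encounter order: outermost '(' = _0, next = _1, ...
Query node: E
Path from root: _0 -> _1 -> _2 -> _3 -> E
Depth of E: 4 (number of edges from root)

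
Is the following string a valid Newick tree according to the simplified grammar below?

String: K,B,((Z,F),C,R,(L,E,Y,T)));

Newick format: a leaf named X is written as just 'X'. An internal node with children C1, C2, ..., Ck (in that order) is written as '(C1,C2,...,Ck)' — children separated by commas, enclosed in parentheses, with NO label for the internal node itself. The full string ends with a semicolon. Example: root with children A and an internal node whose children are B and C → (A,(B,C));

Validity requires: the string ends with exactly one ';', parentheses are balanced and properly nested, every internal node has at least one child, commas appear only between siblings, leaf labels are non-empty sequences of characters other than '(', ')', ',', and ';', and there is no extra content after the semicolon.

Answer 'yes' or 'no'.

Answer: no

Derivation:
Input: K,B,((Z,F),C,R,(L,E,Y,T)));
Paren balance: 3 '(' vs 4 ')' MISMATCH
Ends with single ';': True
Full parse: FAILS (extra content after tree at pos 1)
Valid: False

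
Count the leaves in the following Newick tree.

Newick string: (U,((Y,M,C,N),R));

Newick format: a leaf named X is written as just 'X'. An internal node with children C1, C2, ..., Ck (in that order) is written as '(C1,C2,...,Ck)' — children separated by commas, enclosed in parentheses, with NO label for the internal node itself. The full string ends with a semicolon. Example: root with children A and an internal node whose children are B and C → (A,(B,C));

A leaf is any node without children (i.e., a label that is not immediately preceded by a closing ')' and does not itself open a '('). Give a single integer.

Newick: (U,((Y,M,C,N),R));
Scan left-to-right; a leaf is any maximal label run not followed by '(':
  pos 1: leaf 'U' → count = 1
  pos 5: leaf 'Y' → count = 2
  pos 7: leaf 'M' → count = 3
  pos 9: leaf 'C' → count = 4
  pos 11: leaf 'N' → count = 5
  pos 14: leaf 'R' → count = 6
Total leaves: 6

Answer: 6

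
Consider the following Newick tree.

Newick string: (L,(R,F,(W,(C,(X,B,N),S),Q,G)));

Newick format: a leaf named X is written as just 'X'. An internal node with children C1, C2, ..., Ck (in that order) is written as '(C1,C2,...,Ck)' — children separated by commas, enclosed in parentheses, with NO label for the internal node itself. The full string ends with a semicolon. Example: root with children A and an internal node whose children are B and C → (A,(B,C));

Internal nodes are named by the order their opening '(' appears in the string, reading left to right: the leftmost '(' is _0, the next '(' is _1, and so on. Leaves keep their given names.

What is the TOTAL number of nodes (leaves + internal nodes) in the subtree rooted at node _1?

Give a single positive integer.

Answer: 14

Derivation:
Newick: (L,(R,F,(W,(C,(X,B,N),S),Q,G)));
Locate _1: it is the '(' at position 3 (the 2nd '(' reading left to right).
Query: subtree rooted at _1
_1: subtree_size = 1 + 13
  R: subtree_size = 1 + 0
  F: subtree_size = 1 + 0
  _2: subtree_size = 1 + 10
    W: subtree_size = 1 + 0
    _3: subtree_size = 1 + 6
      C: subtree_size = 1 + 0
      _4: subtree_size = 1 + 3
        X: subtree_size = 1 + 0
        B: subtree_size = 1 + 0
        N: subtree_size = 1 + 0
      S: subtree_size = 1 + 0
    Q: subtree_size = 1 + 0
    G: subtree_size = 1 + 0
Total subtree size of _1: 14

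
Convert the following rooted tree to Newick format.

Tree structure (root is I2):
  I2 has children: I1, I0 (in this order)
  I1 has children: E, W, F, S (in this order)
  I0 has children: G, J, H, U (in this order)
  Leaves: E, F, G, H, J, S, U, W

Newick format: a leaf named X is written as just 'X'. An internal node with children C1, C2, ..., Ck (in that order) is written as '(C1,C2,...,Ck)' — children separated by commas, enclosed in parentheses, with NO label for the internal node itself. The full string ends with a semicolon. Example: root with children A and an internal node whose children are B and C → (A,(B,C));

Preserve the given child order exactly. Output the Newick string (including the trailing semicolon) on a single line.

Answer: ((E,W,F,S),(G,J,H,U));

Derivation:
internal I2 with children ['I1', 'I0']
  internal I1 with children ['E', 'W', 'F', 'S']
    leaf 'E' → 'E'
    leaf 'W' → 'W'
    leaf 'F' → 'F'
    leaf 'S' → 'S'
  → '(E,W,F,S)'
  internal I0 with children ['G', 'J', 'H', 'U']
    leaf 'G' → 'G'
    leaf 'J' → 'J'
    leaf 'H' → 'H'
    leaf 'U' → 'U'
  → '(G,J,H,U)'
→ '((E,W,F,S),(G,J,H,U))'
Final: ((E,W,F,S),(G,J,H,U));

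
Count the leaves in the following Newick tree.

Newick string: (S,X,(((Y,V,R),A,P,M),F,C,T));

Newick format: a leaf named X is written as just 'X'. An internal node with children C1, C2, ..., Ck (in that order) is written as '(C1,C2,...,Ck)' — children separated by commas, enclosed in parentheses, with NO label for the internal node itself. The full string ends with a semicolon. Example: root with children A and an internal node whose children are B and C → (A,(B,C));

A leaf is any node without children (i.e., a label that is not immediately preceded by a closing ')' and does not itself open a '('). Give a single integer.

Answer: 11

Derivation:
Newick: (S,X,(((Y,V,R),A,P,M),F,C,T));
Scan left-to-right; a leaf is any maximal label run not followed by '(':
  pos 1: leaf 'S' → count = 1
  pos 3: leaf 'X' → count = 2
  pos 8: leaf 'Y' → count = 3
  pos 10: leaf 'V' → count = 4
  pos 12: leaf 'R' → count = 5
  pos 15: leaf 'A' → count = 6
  pos 17: leaf 'P' → count = 7
  pos 19: leaf 'M' → count = 8
  pos 22: leaf 'F' → count = 9
  pos 24: leaf 'C' → count = 10
  pos 26: leaf 'T' → count = 11
Total leaves: 11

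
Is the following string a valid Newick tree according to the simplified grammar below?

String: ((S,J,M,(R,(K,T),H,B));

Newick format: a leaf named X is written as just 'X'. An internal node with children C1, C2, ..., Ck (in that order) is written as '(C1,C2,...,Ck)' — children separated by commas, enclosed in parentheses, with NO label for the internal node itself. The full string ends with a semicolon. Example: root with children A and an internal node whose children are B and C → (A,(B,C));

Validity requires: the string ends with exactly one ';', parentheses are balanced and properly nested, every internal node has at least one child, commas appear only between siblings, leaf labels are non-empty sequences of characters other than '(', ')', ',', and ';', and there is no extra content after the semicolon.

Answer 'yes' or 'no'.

Input: ((S,J,M,(R,(K,T),H,B));
Paren balance: 4 '(' vs 3 ')' MISMATCH
Ends with single ';': True
Full parse: FAILS (expected , or ) at pos 22)
Valid: False

Answer: no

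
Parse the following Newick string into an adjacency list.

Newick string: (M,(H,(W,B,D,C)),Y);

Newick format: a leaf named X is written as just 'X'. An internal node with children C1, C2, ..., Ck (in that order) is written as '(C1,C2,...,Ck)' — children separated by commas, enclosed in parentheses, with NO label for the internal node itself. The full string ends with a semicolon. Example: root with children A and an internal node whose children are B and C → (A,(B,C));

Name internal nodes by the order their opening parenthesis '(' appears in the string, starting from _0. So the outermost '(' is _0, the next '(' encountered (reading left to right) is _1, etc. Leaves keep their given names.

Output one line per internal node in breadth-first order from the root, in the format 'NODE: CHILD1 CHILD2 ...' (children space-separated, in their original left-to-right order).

Answer: _0: M _1 Y
_1: H _2
_2: W B D C

Derivation:
Input: (M,(H,(W,B,D,C)),Y);
Scanning left-to-right, naming '(' by encounter order:
  pos 0: '(' -> open internal node _0 (depth 1)
  pos 3: '(' -> open internal node _1 (depth 2)
  pos 6: '(' -> open internal node _2 (depth 3)
  pos 14: ')' -> close internal node _2 (now at depth 2)
  pos 15: ')' -> close internal node _1 (now at depth 1)
  pos 18: ')' -> close internal node _0 (now at depth 0)
Total internal nodes: 3
BFS adjacency from root:
  _0: M _1 Y
  _1: H _2
  _2: W B D C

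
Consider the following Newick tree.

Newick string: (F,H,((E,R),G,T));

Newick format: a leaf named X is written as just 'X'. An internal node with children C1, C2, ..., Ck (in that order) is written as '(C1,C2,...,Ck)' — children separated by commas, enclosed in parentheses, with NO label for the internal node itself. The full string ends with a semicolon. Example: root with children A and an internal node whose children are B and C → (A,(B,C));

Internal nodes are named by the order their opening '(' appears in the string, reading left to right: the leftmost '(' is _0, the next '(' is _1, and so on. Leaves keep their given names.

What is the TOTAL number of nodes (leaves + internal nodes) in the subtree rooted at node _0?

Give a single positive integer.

Newick: (F,H,((E,R),G,T));
Locate _0: it is the '(' at position 0 (the 1st '(' reading left to right).
Query: subtree rooted at _0
_0: subtree_size = 1 + 8
  F: subtree_size = 1 + 0
  H: subtree_size = 1 + 0
  _1: subtree_size = 1 + 5
    _2: subtree_size = 1 + 2
      E: subtree_size = 1 + 0
      R: subtree_size = 1 + 0
    G: subtree_size = 1 + 0
    T: subtree_size = 1 + 0
Total subtree size of _0: 9

Answer: 9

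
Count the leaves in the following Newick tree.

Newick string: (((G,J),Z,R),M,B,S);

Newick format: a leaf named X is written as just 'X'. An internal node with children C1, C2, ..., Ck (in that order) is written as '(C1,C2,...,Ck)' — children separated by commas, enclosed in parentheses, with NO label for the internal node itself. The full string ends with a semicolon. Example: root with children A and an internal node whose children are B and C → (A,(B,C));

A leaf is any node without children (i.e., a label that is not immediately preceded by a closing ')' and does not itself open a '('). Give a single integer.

Newick: (((G,J),Z,R),M,B,S);
Scan left-to-right; a leaf is any maximal label run not followed by '(':
  pos 3: leaf 'G' → count = 1
  pos 5: leaf 'J' → count = 2
  pos 8: leaf 'Z' → count = 3
  pos 10: leaf 'R' → count = 4
  pos 13: leaf 'M' → count = 5
  pos 15: leaf 'B' → count = 6
  pos 17: leaf 'S' → count = 7
Total leaves: 7

Answer: 7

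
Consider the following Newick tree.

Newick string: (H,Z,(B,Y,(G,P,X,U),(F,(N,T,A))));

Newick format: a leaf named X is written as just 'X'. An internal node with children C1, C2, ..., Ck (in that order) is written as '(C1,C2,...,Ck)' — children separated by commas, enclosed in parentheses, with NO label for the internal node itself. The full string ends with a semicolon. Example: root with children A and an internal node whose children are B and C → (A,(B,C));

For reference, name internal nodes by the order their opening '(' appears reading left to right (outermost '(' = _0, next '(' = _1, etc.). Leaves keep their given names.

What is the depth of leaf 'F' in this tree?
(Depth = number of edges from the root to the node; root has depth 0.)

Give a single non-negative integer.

Answer: 3

Derivation:
Newick: (H,Z,(B,Y,(G,P,X,U),(F,(N,T,A))));
Naming internals by '(' encounter order: outermost '(' = _0, next = _1, ...
Query node: F
Path from root: _0 -> _1 -> _3 -> F
Depth of F: 3 (number of edges from root)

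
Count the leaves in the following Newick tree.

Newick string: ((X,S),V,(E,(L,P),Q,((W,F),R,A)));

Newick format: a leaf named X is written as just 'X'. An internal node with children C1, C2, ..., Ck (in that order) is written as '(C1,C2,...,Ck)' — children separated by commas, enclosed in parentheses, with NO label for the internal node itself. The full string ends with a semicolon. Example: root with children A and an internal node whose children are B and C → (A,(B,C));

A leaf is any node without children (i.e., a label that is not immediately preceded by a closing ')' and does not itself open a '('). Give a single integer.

Answer: 11

Derivation:
Newick: ((X,S),V,(E,(L,P),Q,((W,F),R,A)));
Scan left-to-right; a leaf is any maximal label run not followed by '(':
  pos 2: leaf 'X' → count = 1
  pos 4: leaf 'S' → count = 2
  pos 7: leaf 'V' → count = 3
  pos 10: leaf 'E' → count = 4
  pos 13: leaf 'L' → count = 5
  pos 15: leaf 'P' → count = 6
  pos 18: leaf 'Q' → count = 7
  pos 22: leaf 'W' → count = 8
  pos 24: leaf 'F' → count = 9
  pos 27: leaf 'R' → count = 10
  pos 29: leaf 'A' → count = 11
Total leaves: 11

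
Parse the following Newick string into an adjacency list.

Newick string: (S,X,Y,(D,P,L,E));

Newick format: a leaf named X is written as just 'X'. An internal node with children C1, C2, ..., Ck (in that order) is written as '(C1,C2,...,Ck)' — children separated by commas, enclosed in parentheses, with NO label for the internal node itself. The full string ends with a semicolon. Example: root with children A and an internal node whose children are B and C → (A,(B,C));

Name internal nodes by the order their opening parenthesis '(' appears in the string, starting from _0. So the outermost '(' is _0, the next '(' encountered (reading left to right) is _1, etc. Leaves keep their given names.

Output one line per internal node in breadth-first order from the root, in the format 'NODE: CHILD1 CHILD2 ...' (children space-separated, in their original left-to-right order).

Answer: _0: S X Y _1
_1: D P L E

Derivation:
Input: (S,X,Y,(D,P,L,E));
Scanning left-to-right, naming '(' by encounter order:
  pos 0: '(' -> open internal node _0 (depth 1)
  pos 7: '(' -> open internal node _1 (depth 2)
  pos 15: ')' -> close internal node _1 (now at depth 1)
  pos 16: ')' -> close internal node _0 (now at depth 0)
Total internal nodes: 2
BFS adjacency from root:
  _0: S X Y _1
  _1: D P L E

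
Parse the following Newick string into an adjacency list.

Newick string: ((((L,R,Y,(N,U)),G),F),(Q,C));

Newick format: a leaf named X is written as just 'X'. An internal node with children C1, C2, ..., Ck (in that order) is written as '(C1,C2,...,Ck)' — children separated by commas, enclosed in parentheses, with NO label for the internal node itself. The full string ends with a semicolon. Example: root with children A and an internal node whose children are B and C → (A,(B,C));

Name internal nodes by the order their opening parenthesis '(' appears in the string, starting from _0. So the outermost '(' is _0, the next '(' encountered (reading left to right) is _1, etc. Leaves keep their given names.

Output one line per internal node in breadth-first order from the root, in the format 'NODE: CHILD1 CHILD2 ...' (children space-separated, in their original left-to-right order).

Input: ((((L,R,Y,(N,U)),G),F),(Q,C));
Scanning left-to-right, naming '(' by encounter order:
  pos 0: '(' -> open internal node _0 (depth 1)
  pos 1: '(' -> open internal node _1 (depth 2)
  pos 2: '(' -> open internal node _2 (depth 3)
  pos 3: '(' -> open internal node _3 (depth 4)
  pos 10: '(' -> open internal node _4 (depth 5)
  pos 14: ')' -> close internal node _4 (now at depth 4)
  pos 15: ')' -> close internal node _3 (now at depth 3)
  pos 18: ')' -> close internal node _2 (now at depth 2)
  pos 21: ')' -> close internal node _1 (now at depth 1)
  pos 23: '(' -> open internal node _5 (depth 2)
  pos 27: ')' -> close internal node _5 (now at depth 1)
  pos 28: ')' -> close internal node _0 (now at depth 0)
Total internal nodes: 6
BFS adjacency from root:
  _0: _1 _5
  _1: _2 F
  _5: Q C
  _2: _3 G
  _3: L R Y _4
  _4: N U

Answer: _0: _1 _5
_1: _2 F
_5: Q C
_2: _3 G
_3: L R Y _4
_4: N U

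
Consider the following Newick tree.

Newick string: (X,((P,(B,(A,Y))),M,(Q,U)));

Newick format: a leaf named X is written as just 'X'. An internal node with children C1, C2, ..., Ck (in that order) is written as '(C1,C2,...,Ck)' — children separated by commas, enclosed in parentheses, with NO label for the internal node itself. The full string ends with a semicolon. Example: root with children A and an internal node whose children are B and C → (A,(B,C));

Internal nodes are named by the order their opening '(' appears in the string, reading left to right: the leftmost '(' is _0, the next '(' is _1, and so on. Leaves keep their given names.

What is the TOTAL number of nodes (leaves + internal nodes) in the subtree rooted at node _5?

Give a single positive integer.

Newick: (X,((P,(B,(A,Y))),M,(Q,U)));
Locate _5: it is the '(' at position 20 (the 6th '(' reading left to right).
Query: subtree rooted at _5
_5: subtree_size = 1 + 2
  Q: subtree_size = 1 + 0
  U: subtree_size = 1 + 0
Total subtree size of _5: 3

Answer: 3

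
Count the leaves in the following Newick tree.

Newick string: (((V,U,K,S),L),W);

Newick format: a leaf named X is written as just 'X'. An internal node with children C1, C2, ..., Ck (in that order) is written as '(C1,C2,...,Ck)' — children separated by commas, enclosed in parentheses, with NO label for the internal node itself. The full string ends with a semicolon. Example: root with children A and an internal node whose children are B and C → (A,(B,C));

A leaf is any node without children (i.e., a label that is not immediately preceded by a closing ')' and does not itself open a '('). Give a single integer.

Answer: 6

Derivation:
Newick: (((V,U,K,S),L),W);
Scan left-to-right; a leaf is any maximal label run not followed by '(':
  pos 3: leaf 'V' → count = 1
  pos 5: leaf 'U' → count = 2
  pos 7: leaf 'K' → count = 3
  pos 9: leaf 'S' → count = 4
  pos 12: leaf 'L' → count = 5
  pos 15: leaf 'W' → count = 6
Total leaves: 6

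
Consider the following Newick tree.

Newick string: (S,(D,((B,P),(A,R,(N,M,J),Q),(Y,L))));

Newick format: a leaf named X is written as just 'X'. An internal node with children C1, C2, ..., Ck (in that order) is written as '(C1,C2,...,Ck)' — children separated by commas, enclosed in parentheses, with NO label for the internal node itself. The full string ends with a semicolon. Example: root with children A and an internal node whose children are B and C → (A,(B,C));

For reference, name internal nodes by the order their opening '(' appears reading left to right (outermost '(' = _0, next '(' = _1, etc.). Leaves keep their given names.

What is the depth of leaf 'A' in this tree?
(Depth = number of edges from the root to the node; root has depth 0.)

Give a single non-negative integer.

Answer: 4

Derivation:
Newick: (S,(D,((B,P),(A,R,(N,M,J),Q),(Y,L))));
Naming internals by '(' encounter order: outermost '(' = _0, next = _1, ...
Query node: A
Path from root: _0 -> _1 -> _2 -> _4 -> A
Depth of A: 4 (number of edges from root)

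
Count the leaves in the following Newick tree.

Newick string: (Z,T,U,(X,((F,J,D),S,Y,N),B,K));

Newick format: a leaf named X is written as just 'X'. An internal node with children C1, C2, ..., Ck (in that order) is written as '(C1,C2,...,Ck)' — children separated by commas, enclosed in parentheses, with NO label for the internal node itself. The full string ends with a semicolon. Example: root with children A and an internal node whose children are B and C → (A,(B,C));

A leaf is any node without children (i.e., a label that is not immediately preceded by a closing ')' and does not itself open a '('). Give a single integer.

Answer: 12

Derivation:
Newick: (Z,T,U,(X,((F,J,D),S,Y,N),B,K));
Scan left-to-right; a leaf is any maximal label run not followed by '(':
  pos 1: leaf 'Z' → count = 1
  pos 3: leaf 'T' → count = 2
  pos 5: leaf 'U' → count = 3
  pos 8: leaf 'X' → count = 4
  pos 12: leaf 'F' → count = 5
  pos 14: leaf 'J' → count = 6
  pos 16: leaf 'D' → count = 7
  pos 19: leaf 'S' → count = 8
  pos 21: leaf 'Y' → count = 9
  pos 23: leaf 'N' → count = 10
  pos 26: leaf 'B' → count = 11
  pos 28: leaf 'K' → count = 12
Total leaves: 12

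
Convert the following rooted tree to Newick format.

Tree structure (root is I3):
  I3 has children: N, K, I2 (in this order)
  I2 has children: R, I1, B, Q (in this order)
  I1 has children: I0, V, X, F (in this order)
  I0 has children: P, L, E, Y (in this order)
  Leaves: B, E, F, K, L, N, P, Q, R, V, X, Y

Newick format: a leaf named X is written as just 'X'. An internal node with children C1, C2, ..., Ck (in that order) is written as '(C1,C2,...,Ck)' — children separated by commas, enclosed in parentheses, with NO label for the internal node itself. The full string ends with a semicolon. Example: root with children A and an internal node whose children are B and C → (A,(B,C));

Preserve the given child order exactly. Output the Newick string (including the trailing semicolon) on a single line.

internal I3 with children ['N', 'K', 'I2']
  leaf 'N' → 'N'
  leaf 'K' → 'K'
  internal I2 with children ['R', 'I1', 'B', 'Q']
    leaf 'R' → 'R'
    internal I1 with children ['I0', 'V', 'X', 'F']
      internal I0 with children ['P', 'L', 'E', 'Y']
        leaf 'P' → 'P'
        leaf 'L' → 'L'
        leaf 'E' → 'E'
        leaf 'Y' → 'Y'
      → '(P,L,E,Y)'
      leaf 'V' → 'V'
      leaf 'X' → 'X'
      leaf 'F' → 'F'
    → '((P,L,E,Y),V,X,F)'
    leaf 'B' → 'B'
    leaf 'Q' → 'Q'
  → '(R,((P,L,E,Y),V,X,F),B,Q)'
→ '(N,K,(R,((P,L,E,Y),V,X,F),B,Q))'
Final: (N,K,(R,((P,L,E,Y),V,X,F),B,Q));

Answer: (N,K,(R,((P,L,E,Y),V,X,F),B,Q));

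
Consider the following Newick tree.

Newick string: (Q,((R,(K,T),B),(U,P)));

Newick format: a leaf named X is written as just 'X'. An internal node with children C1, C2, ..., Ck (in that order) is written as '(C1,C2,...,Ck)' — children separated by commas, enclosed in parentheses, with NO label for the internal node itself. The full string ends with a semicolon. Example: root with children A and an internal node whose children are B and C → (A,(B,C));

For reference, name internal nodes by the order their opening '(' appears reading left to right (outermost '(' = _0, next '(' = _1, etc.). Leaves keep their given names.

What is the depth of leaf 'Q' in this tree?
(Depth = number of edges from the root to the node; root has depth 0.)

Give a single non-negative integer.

Answer: 1

Derivation:
Newick: (Q,((R,(K,T),B),(U,P)));
Naming internals by '(' encounter order: outermost '(' = _0, next = _1, ...
Query node: Q
Path from root: _0 -> Q
Depth of Q: 1 (number of edges from root)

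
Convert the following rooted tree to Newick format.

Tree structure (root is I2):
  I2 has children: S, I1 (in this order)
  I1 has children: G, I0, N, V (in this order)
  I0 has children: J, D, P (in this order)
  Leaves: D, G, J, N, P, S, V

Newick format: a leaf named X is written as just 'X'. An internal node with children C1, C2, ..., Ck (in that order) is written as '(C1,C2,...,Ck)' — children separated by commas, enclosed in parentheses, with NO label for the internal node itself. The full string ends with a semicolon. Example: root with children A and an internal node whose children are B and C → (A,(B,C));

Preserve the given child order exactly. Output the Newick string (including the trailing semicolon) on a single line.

internal I2 with children ['S', 'I1']
  leaf 'S' → 'S'
  internal I1 with children ['G', 'I0', 'N', 'V']
    leaf 'G' → 'G'
    internal I0 with children ['J', 'D', 'P']
      leaf 'J' → 'J'
      leaf 'D' → 'D'
      leaf 'P' → 'P'
    → '(J,D,P)'
    leaf 'N' → 'N'
    leaf 'V' → 'V'
  → '(G,(J,D,P),N,V)'
→ '(S,(G,(J,D,P),N,V))'
Final: (S,(G,(J,D,P),N,V));

Answer: (S,(G,(J,D,P),N,V));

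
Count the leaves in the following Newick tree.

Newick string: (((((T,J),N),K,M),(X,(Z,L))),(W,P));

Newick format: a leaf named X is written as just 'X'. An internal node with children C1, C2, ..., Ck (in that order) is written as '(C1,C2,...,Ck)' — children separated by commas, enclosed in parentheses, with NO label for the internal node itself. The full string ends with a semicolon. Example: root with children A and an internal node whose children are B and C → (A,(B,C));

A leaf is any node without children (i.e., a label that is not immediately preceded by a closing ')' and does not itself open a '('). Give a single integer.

Answer: 10

Derivation:
Newick: (((((T,J),N),K,M),(X,(Z,L))),(W,P));
Scan left-to-right; a leaf is any maximal label run not followed by '(':
  pos 5: leaf 'T' → count = 1
  pos 7: leaf 'J' → count = 2
  pos 10: leaf 'N' → count = 3
  pos 13: leaf 'K' → count = 4
  pos 15: leaf 'M' → count = 5
  pos 19: leaf 'X' → count = 6
  pos 22: leaf 'Z' → count = 7
  pos 24: leaf 'L' → count = 8
  pos 30: leaf 'W' → count = 9
  pos 32: leaf 'P' → count = 10
Total leaves: 10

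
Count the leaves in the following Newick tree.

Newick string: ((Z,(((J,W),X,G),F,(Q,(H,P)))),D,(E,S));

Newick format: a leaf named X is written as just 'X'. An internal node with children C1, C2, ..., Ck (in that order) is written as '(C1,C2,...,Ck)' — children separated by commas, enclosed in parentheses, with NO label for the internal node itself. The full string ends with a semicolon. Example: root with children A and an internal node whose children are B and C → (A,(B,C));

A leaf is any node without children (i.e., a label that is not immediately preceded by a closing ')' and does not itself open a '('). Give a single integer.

Answer: 12

Derivation:
Newick: ((Z,(((J,W),X,G),F,(Q,(H,P)))),D,(E,S));
Scan left-to-right; a leaf is any maximal label run not followed by '(':
  pos 2: leaf 'Z' → count = 1
  pos 7: leaf 'J' → count = 2
  pos 9: leaf 'W' → count = 3
  pos 12: leaf 'X' → count = 4
  pos 14: leaf 'G' → count = 5
  pos 17: leaf 'F' → count = 6
  pos 20: leaf 'Q' → count = 7
  pos 23: leaf 'H' → count = 8
  pos 25: leaf 'P' → count = 9
  pos 31: leaf 'D' → count = 10
  pos 34: leaf 'E' → count = 11
  pos 36: leaf 'S' → count = 12
Total leaves: 12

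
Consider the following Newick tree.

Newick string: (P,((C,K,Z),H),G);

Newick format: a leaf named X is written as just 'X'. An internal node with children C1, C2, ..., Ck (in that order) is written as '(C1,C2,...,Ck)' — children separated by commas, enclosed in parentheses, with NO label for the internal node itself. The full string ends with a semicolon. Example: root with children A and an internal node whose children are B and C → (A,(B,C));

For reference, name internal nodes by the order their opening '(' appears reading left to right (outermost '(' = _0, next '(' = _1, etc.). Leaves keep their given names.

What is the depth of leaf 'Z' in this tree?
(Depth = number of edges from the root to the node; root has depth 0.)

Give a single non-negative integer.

Newick: (P,((C,K,Z),H),G);
Naming internals by '(' encounter order: outermost '(' = _0, next = _1, ...
Query node: Z
Path from root: _0 -> _1 -> _2 -> Z
Depth of Z: 3 (number of edges from root)

Answer: 3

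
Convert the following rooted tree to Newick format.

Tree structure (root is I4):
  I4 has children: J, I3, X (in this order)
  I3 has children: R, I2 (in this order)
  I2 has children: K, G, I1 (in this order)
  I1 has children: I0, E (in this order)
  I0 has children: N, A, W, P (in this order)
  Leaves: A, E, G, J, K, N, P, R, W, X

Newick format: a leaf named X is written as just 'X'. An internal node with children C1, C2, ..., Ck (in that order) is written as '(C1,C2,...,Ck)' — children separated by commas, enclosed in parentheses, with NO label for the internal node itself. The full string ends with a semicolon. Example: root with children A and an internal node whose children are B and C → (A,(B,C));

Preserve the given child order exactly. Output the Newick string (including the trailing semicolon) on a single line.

internal I4 with children ['J', 'I3', 'X']
  leaf 'J' → 'J'
  internal I3 with children ['R', 'I2']
    leaf 'R' → 'R'
    internal I2 with children ['K', 'G', 'I1']
      leaf 'K' → 'K'
      leaf 'G' → 'G'
      internal I1 with children ['I0', 'E']
        internal I0 with children ['N', 'A', 'W', 'P']
          leaf 'N' → 'N'
          leaf 'A' → 'A'
          leaf 'W' → 'W'
          leaf 'P' → 'P'
        → '(N,A,W,P)'
        leaf 'E' → 'E'
      → '((N,A,W,P),E)'
    → '(K,G,((N,A,W,P),E))'
  → '(R,(K,G,((N,A,W,P),E)))'
  leaf 'X' → 'X'
→ '(J,(R,(K,G,((N,A,W,P),E))),X)'
Final: (J,(R,(K,G,((N,A,W,P),E))),X);

Answer: (J,(R,(K,G,((N,A,W,P),E))),X);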